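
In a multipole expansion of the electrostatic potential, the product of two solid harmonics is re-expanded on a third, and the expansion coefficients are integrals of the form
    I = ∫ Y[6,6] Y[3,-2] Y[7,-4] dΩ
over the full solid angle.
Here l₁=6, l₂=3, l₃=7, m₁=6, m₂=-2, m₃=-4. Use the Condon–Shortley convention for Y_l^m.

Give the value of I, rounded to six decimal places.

Checks pass: Σm=0; 16 even; l₃=7∈[3,9].
(2·6+1)(2·3+1)(2·7+1) = 1365
Δ: 2! 10! 4! / 17! → 1/2042040
sum: t=0:+1/207360 t=1:−1/57600 t=2:+1/207360 = -1/129600
3j²(6 3 7; 0 0 0) = Δ·Π!·Σ² = 168/12155  (sign +1)
sum: t=0:+1/43545600 = 1/43545600
3j²(6 3 7; 6 -2 -4) = Δ·Π!·Σ² = 11/3094  (sign -1)
combine: 4πI² = 1365·168/12155·11/3094 = 252/3757
take √, sign -1: I = -0.07305917

-0.073059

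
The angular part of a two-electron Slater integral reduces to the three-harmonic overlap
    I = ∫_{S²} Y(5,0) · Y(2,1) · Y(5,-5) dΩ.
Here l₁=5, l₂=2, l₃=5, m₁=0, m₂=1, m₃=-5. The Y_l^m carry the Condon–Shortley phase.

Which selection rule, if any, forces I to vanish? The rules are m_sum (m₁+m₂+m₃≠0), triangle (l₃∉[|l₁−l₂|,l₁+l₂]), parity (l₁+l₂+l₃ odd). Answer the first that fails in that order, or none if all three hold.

azimuthal sum: 0 + 1 − 5 = -4  ✗
3 ≤ 5 ≤ 7 (triangle on l)
L = 5 + 2 + 5 = 12 (even)

m_sum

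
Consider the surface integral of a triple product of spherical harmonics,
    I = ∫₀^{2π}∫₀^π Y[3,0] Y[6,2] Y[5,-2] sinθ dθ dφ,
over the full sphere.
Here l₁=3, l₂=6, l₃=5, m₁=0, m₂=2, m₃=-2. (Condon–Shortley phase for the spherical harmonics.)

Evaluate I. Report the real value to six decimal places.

0.058844

Rules hold: Σm=0, L=14 even, 3≤5≤9.
N = 7·13·11 = 1001
Δ = 4!·2!·8!/15! = 1/675675
Racah Σ t=1..3: t=1:−1/8640 t=2:+1/2304 t=3:−1/8640 = 7/34560
⇒ 3j(3 6 5; 0 0 0)² = 7/429, sgn -1
Racah Σ t=1..3: t=1:−1/60480 t=2:+1/5760 t=3:−1/8640 = 1/24192
⇒ 3j(3 6 5; 0 2 -2)² = 8/3003, sgn -1
4πI² = N·(3j₀)²·(3jₘ)² = 56/1287
I = +1·√(0.043512/4π) = 0.05884368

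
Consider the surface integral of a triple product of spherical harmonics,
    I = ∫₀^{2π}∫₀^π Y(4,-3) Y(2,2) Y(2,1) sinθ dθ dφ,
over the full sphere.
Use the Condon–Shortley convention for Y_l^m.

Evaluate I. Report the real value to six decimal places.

-0.238414

Rules hold: Σm=0, L=8 even, 2≤2≤6.
N = 9·5·5 = 225
Δ = 4!·4!·0!/9! = 1/630
Racah Σ t=2..2: t=2:+1/16 = 1/16
⇒ 3j(4 2 2; 0 0 0)² = 2/35, sgn +1
Racah Σ t=4..4: t=4:+1/144 = 1/144
⇒ 3j(4 2 2; -3 2 1)² = 1/18, sgn -1
4πI² = N·(3j₀)²·(3jₘ)² = 5/7
I = -1·√(0.714286/4π) = -0.23841361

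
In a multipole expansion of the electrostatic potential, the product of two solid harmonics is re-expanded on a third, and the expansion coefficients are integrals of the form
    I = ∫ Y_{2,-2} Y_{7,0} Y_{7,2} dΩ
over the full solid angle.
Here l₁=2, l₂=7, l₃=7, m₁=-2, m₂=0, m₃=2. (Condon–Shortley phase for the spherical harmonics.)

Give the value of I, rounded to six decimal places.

-0.192231

m-sum 0 ✓  L=16 even ✓  5≤7≤9 ✓
Π(2lᵢ+1) = 5×15×15 = 1125
triangle coeff Δ(2,7,7) = 1/185640
Σ_t [0,2]: t=0:+1/2419200 t=1:−1/518400 t=2:+1/2419200 = -1/907200
(3j)²=56/3315 [(2 7 7; 0 0 0)], sign=+1
Σ_t [2,2]: t=2:+1/2419200 = 1/2419200
(3j)²=27/1105 [(2 7 7; -2 0 2)], sign=-1
⇒ 4πI² = 22680/48841
I = (-1)√(22680/48841/(4π)) = -0.19223140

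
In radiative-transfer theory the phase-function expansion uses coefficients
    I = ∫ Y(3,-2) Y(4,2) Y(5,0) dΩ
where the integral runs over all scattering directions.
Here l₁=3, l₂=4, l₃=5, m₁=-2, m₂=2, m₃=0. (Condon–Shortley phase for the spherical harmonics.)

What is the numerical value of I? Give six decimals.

Rules hold: Σm=0, L=12 even, 1≤5≤7.
N = 7·9·11 = 693
Δ = 2!·4!·6!/13! = 1/180180
Racah Σ t=0..2: t=0:+1/576 t=1:−1/144 t=2:+1/576 = -1/288
⇒ 3j(3 4 5; 0 0 0)² = 20/1001, sgn +1
Racah Σ t=1..2: t=1:−1/2880 t=2:+1/576 = 1/720
⇒ 3j(3 4 5; -2 2 0)² = 80/3003, sgn -1
4πI² = N·(3j₀)²·(3jₘ)² = 4800/13013
I = -1·√(0.368862/4π) = -0.17132746

-0.171327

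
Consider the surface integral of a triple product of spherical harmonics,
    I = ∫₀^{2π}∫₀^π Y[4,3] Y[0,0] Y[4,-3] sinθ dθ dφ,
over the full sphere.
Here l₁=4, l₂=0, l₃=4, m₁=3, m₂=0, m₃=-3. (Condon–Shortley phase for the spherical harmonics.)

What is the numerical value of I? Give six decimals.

Checks pass: Σm=0; 8 even; l₃=4∈[4,4].
(2·4+1)(2·0+1)(2·4+1) = 81
Δ: 0! 8! 0! / 9! → 1/9
sum: t=0:+1/576 = 1/576
3j²(4 0 4; 0 0 0) = Δ·Π!·Σ² = 1/9  (sign +1)
sum: t=0:+1/5040 = 1/5040
3j²(4 0 4; 3 0 -3) = Δ·Π!·Σ² = 1/9  (sign -1)
combine: 4πI² = 81·1/9·1/9 = 1/1
take √, sign -1: I = -0.28209479

-0.282095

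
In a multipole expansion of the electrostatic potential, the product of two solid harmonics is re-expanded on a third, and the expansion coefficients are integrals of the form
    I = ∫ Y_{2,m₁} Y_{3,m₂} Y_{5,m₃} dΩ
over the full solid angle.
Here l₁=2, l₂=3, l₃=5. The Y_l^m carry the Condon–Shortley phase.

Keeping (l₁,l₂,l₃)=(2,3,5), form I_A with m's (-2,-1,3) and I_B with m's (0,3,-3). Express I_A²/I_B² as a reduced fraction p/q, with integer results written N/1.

Shared (l₁,l₂,l₃)=(2,3,5): N and (l;000)² cancel in I_A²/I_B².
A: Δ = 0!·4!·6!/11! = 1/2310; Racah Σ t=0..0: t=0:+1/1152 = 1/1152; ⇒ 3j(2 3 5; -2 -1 3)² = 1/33, sgn +1
B: Δ = 0!·4!·6!/11! = 1/2310; Racah Σ t=0..0: t=0:+1/2880 = 1/2880; ⇒ 3j(2 3 5; 0 3 -3)² = 2/165, sgn +1
I_A²/I_B² = (1/33)/(2/165) = 5/2

5/2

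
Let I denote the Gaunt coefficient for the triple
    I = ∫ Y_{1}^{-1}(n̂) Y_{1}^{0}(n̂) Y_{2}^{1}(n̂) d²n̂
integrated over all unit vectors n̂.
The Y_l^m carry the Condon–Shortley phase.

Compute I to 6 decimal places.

-0.218510

Checks pass: Σm=0; 4 even; l₃=2∈[0,2].
(2·1+1)(2·1+1)(2·2+1) = 45
Δ: 0! 2! 2! / 5! → 1/30
sum: t=0:+1/1 = 1/1
3j²(1 1 2; 0 0 0) = Δ·Π!·Σ² = 2/15  (sign +1)
sum: t=0:+1/2 = 1/2
3j²(1 1 2; -1 0 1) = Δ·Π!·Σ² = 1/10  (sign -1)
combine: 4πI² = 45·2/15·1/10 = 3/5
take √, sign -1: I = -0.21850969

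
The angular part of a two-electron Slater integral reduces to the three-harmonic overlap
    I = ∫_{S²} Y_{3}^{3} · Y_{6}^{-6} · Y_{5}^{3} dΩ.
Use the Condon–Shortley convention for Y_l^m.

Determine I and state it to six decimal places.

m-sum 0 ✓  L=14 even ✓  3≤5≤9 ✓
Π(2lᵢ+1) = 7×13×11 = 1001
triangle coeff Δ(3,6,5) = 1/675675
Σ_t [1,3]: t=1:−1/8640 t=2:+1/2304 t=3:−1/8640 = 7/34560
(3j)²=7/429 [(3 6 5; 0 0 0)], sign=-1
Σ_t [0,0]: t=0:+1/1935360 = 1/1935360
(3j)²=1/91 [(3 6 5; 3 -6 3)], sign=+1
⇒ 4πI² = 7/39
I = (-1)√(7/39/(4π)) = -0.11951207

-0.119512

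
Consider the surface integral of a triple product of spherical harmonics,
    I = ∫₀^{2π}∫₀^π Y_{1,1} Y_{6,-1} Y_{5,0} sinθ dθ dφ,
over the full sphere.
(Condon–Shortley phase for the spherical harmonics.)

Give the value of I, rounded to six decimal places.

Checks pass: Σm=0; 12 even; l₃=5∈[5,7].
(2·1+1)(2·6+1)(2·5+1) = 429
Δ: 2! 0! 10! / 13! → 1/858
sum: t=1:−1/14400 = -1/14400
3j²(1 6 5; 0 0 0) = Δ·Π!·Σ² = 6/143  (sign +1)
sum: t=0:+1/28800 = 1/28800
3j²(1 6 5; 1 -1 0) = Δ·Π!·Σ² = 7/286  (sign -1)
combine: 4πI² = 429·6/143·7/286 = 63/143
take √, sign -1: I = -0.18723944

-0.187239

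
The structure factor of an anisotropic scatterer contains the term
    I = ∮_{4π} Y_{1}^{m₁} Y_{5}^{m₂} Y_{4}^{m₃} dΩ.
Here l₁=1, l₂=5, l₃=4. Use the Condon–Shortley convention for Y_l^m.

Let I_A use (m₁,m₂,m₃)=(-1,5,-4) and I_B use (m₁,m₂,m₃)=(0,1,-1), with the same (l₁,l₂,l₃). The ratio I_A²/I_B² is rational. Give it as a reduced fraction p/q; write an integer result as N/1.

Shared (l₁,l₂,l₃)=(1,5,4): N and (l;000)² cancel in I_A²/I_B².
A: Δ = 2!·0!·8!/11! = 1/495; Racah Σ t=2..2: t=2:+1/80640 = 1/80640; ⇒ 3j(1 5 4; -1 5 -4)² = 1/11, sgn +1
B: Δ = 2!·0!·8!/11! = 1/495; Racah Σ t=1..1: t=1:−1/720 = -1/720; ⇒ 3j(1 5 4; 0 1 -1)² = 8/165, sgn +1
I_A²/I_B² = (1/11)/(8/165) = 15/8

15/8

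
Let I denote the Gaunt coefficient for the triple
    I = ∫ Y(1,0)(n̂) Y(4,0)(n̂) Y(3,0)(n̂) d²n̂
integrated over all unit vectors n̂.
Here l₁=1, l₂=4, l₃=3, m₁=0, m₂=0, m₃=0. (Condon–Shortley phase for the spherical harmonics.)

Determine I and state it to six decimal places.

Checks pass: Σm=0; 8 even; l₃=3∈[3,5].
(2·1+1)(2·4+1)(2·3+1) = 189
Δ: 2! 0! 6! / 9! → 1/252
sum: t=1:−1/36 = -1/36
3j²(1 4 3; 0 0 0) = Δ·Π!·Σ² = 4/63  (sign +1)
(m-triple is (0,0,0) — same symbol as above.)
combine: 4πI² = 189·4/63·4/63 = 16/21
take √, sign +1: I = 0.24623252

0.246233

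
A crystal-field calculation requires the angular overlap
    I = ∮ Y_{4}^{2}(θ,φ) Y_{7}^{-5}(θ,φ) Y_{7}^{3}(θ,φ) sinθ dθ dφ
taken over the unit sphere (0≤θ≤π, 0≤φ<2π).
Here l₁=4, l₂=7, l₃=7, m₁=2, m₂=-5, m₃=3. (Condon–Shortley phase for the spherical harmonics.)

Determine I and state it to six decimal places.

-0.100310

Checks pass: Σm=0; 18 even; l₃=7∈[3,11].
(2·4+1)(2·7+1)(2·7+1) = 2025
Δ: 4! 4! 10! / 19! → 1/58198140
sum: t=0:+1/17418240 t=1:−1/622080 t=2:+1/230400 t=3:−1/622080 t=4:+1/17418240 = 1/806400
3j²(4 7 7; 0 0 0) = Δ·Π!·Σ² = 2268/230945  (sign -1)
sum: t=0:+1/7741440 t=1:−1/13063680 t=2:+1/348364800 = 29/522547200
3j²(4 7 7; 2 -5 3) = Δ·Π!·Σ² = 1682/264537  (sign +1)
combine: 4πI² = 2025·2268/230945·1682/264537 = 24523560/193947611
take √, sign -1: I = -0.10031009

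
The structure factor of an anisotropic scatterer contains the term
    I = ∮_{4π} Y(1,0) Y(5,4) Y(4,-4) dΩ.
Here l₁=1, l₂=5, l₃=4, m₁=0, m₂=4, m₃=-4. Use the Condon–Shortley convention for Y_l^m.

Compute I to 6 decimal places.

Rules hold: Σm=0, L=10 even, 4≤4≤6.
N = 3·11·9 = 297
Δ = 2!·0!·8!/11! = 1/495
Racah Σ t=1..1: t=1:−1/576 = -1/576
⇒ 3j(1 5 4; 0 0 0)² = 5/99, sgn -1
Racah Σ t=1..1: t=1:−1/40320 = -1/40320
⇒ 3j(1 5 4; 0 4 -4)² = 1/55, sgn -1
4πI² = N·(3j₀)²·(3jₘ)² = 3/11
I = +1·√(0.272727/4π) = 0.14731920

0.147319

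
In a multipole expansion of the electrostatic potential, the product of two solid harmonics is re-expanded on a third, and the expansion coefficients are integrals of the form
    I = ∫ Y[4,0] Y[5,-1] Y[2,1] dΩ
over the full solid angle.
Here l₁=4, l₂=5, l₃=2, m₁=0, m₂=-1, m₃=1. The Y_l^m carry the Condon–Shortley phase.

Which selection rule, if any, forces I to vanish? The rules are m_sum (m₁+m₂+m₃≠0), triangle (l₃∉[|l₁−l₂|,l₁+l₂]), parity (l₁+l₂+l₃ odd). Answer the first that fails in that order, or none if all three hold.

azimuthal sum: 0 − 1 + 1 = 0  ✓
1 ≤ 2 ≤ 9 (triangle on l)  ✓
L = 4 + 5 + 2 = 11 (odd)  ✗

parity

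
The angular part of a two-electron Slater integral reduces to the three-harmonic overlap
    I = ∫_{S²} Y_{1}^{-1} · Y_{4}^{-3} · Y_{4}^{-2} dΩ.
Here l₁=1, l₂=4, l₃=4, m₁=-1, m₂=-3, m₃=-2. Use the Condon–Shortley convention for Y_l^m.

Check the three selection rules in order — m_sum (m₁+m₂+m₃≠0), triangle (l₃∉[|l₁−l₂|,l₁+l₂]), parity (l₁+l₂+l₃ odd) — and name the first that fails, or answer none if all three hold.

m_sum

Σmᵢ = -6  ✗
l₃∈[|l₁−l₂|,l₁+l₂]=[3,5], have l₃=4
Σlᵢ = 9 ⇒ odd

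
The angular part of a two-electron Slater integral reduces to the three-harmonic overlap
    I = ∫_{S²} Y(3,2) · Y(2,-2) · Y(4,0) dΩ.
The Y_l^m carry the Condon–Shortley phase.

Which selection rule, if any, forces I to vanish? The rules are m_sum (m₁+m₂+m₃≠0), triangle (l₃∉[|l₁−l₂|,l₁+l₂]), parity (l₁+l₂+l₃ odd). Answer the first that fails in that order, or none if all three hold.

m₁+m₂+m₃ = 2 − 2 + 0 = 0  ✓
triangle: |3−2|=1 ≤ l₃=4 ≤ 3+2=5  ✓
parity: l₁+l₂+l₃ = 9 is odd  ✗

parity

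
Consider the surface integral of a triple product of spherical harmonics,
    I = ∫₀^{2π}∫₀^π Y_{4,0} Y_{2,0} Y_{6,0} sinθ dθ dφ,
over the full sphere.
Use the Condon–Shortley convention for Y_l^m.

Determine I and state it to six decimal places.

0.238565

Checks pass: Σm=0; 12 even; l₃=6∈[2,6].
(2·4+1)(2·2+1)(2·6+1) = 585
Δ: 0! 8! 4! / 13! → 1/6435
sum: t=0:+1/2304 = 1/2304
3j²(4 2 6; 0 0 0) = Δ·Π!·Σ² = 5/143  (sign +1)
(m-triple is (0,0,0) — same symbol as above.)
combine: 4πI² = 585·5/143·5/143 = 1125/1573
take √, sign +1: I = 0.23856513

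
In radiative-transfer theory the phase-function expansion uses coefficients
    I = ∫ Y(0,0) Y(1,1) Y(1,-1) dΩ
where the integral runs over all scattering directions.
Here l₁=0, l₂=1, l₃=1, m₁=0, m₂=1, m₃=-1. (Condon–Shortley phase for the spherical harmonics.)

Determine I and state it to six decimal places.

-0.282095

Rules hold: Σm=0, L=2 even, 1≤1≤1.
N = 1·3·3 = 9
Δ = 0!·0!·2!/3! = 1/3
Racah Σ t=0..0: t=0:+1/1 = 1/1
⇒ 3j(0 1 1; 0 0 0)² = 1/3, sgn -1
Racah Σ t=0..0: t=0:+1/2 = 1/2
⇒ 3j(0 1 1; 0 1 -1)² = 1/3, sgn +1
4πI² = N·(3j₀)²·(3jₘ)² = 1/1
I = -1·√(1/4π) = -0.28209479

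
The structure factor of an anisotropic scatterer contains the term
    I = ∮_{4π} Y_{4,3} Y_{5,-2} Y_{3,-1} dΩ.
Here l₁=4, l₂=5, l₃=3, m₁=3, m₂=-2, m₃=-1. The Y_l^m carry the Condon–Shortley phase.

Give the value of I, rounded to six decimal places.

m-sum 0 ✓  L=12 even ✓  1≤3≤9 ✓
Π(2lᵢ+1) = 9×11×7 = 693
triangle coeff Δ(4,5,3) = 1/180180
Σ_t [2,4]: t=2:+1/576 t=3:−1/144 t=4:+1/576 = -1/288
(3j)²=20/1001 [(4 5 3; 0 0 0)], sign=+1
Σ_t [0,1]: t=0:+1/4320 t=1:−1/960 = -7/8640
(3j)²=343/12870 [(4 5 3; 3 -2 -1)], sign=-1
⇒ 4πI² = 686/1859
I = (-1)√(686/1859/(4π)) = -0.17136315

-0.171363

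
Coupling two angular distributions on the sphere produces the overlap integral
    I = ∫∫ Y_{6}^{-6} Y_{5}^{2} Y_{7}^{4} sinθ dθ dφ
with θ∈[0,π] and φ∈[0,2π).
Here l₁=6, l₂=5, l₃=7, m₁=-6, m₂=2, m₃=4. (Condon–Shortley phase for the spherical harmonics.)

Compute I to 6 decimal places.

0.159414

m-sum 0 ✓  L=18 even ✓  1≤7≤11 ✓
Π(2lᵢ+1) = 13×11×15 = 2145
triangle coeff Δ(6,5,7) = 1/174594420
Σ_t [0,4]: t=0:+1/4147200 t=1:−1/207360 t=2:+1/82944 t=3:−1/207360 t=4:+1/4147200 = 1/345600
(3j)²=420/46189 [(6 5 7; 0 0 0)], sign=-1
Σ_t [4,4]: t=4:+1/34836480 = 1/34836480
(3j)²=275/16796 [(6 5 7; -6 2 4)], sign=-1
⇒ 4πI² = 433125/1356277
I = (+1)√(433125/1356277/(4π)) = 0.15941438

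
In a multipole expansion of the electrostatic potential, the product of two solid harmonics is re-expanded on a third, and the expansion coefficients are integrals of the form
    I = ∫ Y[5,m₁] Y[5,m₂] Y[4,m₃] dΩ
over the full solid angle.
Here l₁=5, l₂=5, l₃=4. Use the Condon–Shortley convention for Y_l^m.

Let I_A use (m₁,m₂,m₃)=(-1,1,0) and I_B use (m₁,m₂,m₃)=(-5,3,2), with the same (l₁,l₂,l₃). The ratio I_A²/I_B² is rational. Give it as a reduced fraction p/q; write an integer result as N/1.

Shared (l₁,l₂,l₃)=(5,5,4): N and (l;000)² cancel in I_A²/I_B².
A: Δ = 6!·4!·4!/15! = 1/3153150; Racah Σ t=2..6: t=2:+1/27648 t=3:−1/1296 t=4:+1/768 t=5:−1/4320 t=6:+1/414720 = 7/20736; ⇒ 3j(5 5 4; -1 1 0)² = 8/1287, sgn +1
B: Δ = 6!·4!·4!/15! = 1/3153150; Racah Σ t=6..6: t=6:+1/69120 = 1/69120; ⇒ 3j(5 5 4; -5 3 2)² = 4/143, sgn +1
I_A²/I_B² = (8/1287)/(4/143) = 2/9

2/9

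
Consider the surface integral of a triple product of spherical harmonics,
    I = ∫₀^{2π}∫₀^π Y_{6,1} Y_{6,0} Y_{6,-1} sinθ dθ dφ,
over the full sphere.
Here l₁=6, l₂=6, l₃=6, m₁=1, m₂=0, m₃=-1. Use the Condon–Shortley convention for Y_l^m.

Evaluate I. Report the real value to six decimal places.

-0.057253

Checks pass: Σm=0; 18 even; l₃=6∈[0,12].
(2·6+1)(2·6+1)(2·6+1) = 2197
Δ: 6! 6! 6! / 19! → 1/325909584
sum: t=0:+1/373248000 t=1:−1/1728000 t=2:+1/110592 t=3:−1/46656 t=4:+1/110592 t=5:−1/1728000 t=6:+1/373248000 = -7/1555200
3j²(6 6 6; 0 0 0) = Δ·Π!·Σ² = 400/46189  (sign -1)
sum: t=0:+1/62208000 t=1:−1/691200 t=2:+1/82944 t=3:−1/62208 t=4:+1/276480 t=5:−1/10368000 = -1/518400
3j²(6 6 6; 1 0 -1) = Δ·Π!·Σ² = 100/46189  (sign +1)
combine: 4πI² = 2197·400/46189·100/46189 = 520000/12623809
take √, sign -1: I = -0.05725343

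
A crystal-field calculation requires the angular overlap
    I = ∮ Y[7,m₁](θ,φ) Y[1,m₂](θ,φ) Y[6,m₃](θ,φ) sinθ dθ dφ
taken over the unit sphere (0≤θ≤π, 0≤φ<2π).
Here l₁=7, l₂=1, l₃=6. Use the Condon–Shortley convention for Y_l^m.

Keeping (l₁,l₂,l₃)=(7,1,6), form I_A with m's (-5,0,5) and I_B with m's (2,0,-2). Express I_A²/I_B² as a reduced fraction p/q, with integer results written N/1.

8/15

Same 7,1,6: normalisation and zero-m 3j drop out of the ratio.
A: Δ: 2! 12! 0! / 15! → 1/1365; sum: t=1:−1/39916800 = -1/39916800; 3j²(7 1 6; -5 0 5) = Δ·Π!·Σ² = 8/455  (sign +1)
B: Δ: 2! 12! 0! / 15! → 1/1365; sum: t=1:−1/967680 = -1/967680; 3j²(7 1 6; 2 0 -2) = Δ·Π!·Σ² = 3/91  (sign -1)
I_A²/I_B² = (8/455)/(3/91) = 8/15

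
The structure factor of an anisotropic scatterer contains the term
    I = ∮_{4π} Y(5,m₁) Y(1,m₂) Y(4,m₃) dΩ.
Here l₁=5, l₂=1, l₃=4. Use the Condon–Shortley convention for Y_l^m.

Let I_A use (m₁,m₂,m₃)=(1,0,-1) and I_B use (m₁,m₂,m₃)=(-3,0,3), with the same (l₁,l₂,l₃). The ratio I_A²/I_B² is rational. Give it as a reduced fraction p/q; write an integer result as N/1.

Same 5,1,4: normalisation and zero-m 3j drop out of the ratio.
A: Δ: 2! 8! 0! / 11! → 1/495; sum: t=1:−1/720 = -1/720; 3j²(5 1 4; 1 0 -1) = Δ·Π!·Σ² = 8/165  (sign +1)
B: Δ: 2! 8! 0! / 11! → 1/495; sum: t=1:−1/5040 = -1/5040; 3j²(5 1 4; -3 0 3) = Δ·Π!·Σ² = 16/495  (sign +1)
I_A²/I_B² = (8/165)/(16/495) = 3/2

3/2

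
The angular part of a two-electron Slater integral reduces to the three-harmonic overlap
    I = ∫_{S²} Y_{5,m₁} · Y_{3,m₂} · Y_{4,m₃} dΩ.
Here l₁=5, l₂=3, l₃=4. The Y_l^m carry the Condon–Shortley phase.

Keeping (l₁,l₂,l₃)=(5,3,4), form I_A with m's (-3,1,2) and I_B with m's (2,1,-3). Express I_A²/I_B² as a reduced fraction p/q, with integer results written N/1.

Shared (l₁,l₂,l₃)=(5,3,4): N and (l;000)² cancel in I_A²/I_B².
A: Δ = 4!·6!·2!/13! = 1/180180; Racah Σ t=2..4: t=2:+1/5760 t=3:−1/720 t=4:+1/2304 = -1/1280; ⇒ 3j(5 3 4; -3 1 2)² = 27/1430, sgn -1
B: Δ = 4!·6!·2!/13! = 1/180180; Racah Σ t=2..3: t=2:+1/960 t=3:−1/4320 = 7/8640; ⇒ 3j(5 3 4; 2 1 -3)² = 343/12870, sgn -1
I_A²/I_B² = (27/1430)/(343/12870) = 243/343

243/343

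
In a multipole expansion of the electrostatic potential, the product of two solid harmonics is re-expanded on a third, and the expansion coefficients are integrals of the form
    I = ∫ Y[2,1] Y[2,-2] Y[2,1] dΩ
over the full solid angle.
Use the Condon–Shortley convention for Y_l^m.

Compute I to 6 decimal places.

0.220728

Checks pass: Σm=0; 6 even; l₃=2∈[0,4].
(2·2+1)(2·2+1)(2·2+1) = 125
Δ: 2! 2! 2! / 7! → 1/630
sum: t=0:+1/8 t=1:−1/1 t=2:+1/8 = -3/4
3j²(2 2 2; 0 0 0) = Δ·Π!·Σ² = 2/35  (sign -1)
sum: t=0:+1/4 = 1/4
3j²(2 2 2; 1 -2 1) = Δ·Π!·Σ² = 3/35  (sign -1)
combine: 4πI² = 125·2/35·3/35 = 30/49
take √, sign +1: I = 0.22072812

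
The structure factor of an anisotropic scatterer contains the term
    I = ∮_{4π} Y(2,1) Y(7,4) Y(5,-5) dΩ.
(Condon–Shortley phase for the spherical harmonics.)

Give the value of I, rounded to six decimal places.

Checks pass: Σm=0; 14 even; l₃=5∈[5,9].
(2·2+1)(2·7+1)(2·5+1) = 825
Δ: 4! 0! 10! / 15! → 1/15015
sum: t=2:+1/57600 = 1/57600
3j²(2 7 5; 0 0 0) = Δ·Π!·Σ² = 21/715  (sign -1)
sum: t=1:−1/21772800 = -1/21772800
3j²(2 7 5; 1 4 -5) = Δ·Π!·Σ² = 1/1365  (sign -1)
combine: 4πI² = 825·21/715·1/1365 = 3/169
take √, sign +1: I = 0.03758481

0.037585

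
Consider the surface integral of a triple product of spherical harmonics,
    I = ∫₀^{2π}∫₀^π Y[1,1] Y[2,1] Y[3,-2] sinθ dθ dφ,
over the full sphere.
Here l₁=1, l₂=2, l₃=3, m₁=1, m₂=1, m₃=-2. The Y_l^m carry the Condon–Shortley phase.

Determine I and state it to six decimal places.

0.261169

m-sum 0 ✓  L=6 even ✓  1≤3≤3 ✓
Π(2lᵢ+1) = 3×5×7 = 105
triangle coeff Δ(1,2,3) = 1/105
Σ_t [0,0]: t=0:+1/4 = 1/4
(3j)²=3/35 [(1 2 3; 0 0 0)], sign=-1
Σ_t [0,0]: t=0:+1/12 = 1/12
(3j)²=2/21 [(1 2 3; 1 1 -2)], sign=-1
⇒ 4πI² = 6/7
I = (+1)√(6/7/(4π)) = 0.26116903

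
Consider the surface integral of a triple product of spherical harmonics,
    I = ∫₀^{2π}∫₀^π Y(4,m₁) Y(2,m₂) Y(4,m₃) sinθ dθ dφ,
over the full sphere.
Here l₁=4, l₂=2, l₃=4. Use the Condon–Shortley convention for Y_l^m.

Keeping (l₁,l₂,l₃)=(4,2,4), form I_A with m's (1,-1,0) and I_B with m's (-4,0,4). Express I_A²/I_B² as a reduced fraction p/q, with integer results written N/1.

Same 4,2,4: normalisation and zero-m 3j drop out of the ratio.
A: Δ: 2! 6! 2! / 11! → 1/13860; sum: t=0:+1/72 t=1:−1/96 = 1/288; 3j²(4 2 4; 1 -1 0) = Δ·Π!·Σ² = 1/462  (sign +1)
B: Δ: 2! 6! 2! / 11! → 1/13860; sum: t=2:+1/2880 = 1/2880; 3j²(4 2 4; -4 0 4) = Δ·Π!·Σ² = 28/495  (sign +1)
I_A²/I_B² = (1/462)/(28/495) = 15/392

15/392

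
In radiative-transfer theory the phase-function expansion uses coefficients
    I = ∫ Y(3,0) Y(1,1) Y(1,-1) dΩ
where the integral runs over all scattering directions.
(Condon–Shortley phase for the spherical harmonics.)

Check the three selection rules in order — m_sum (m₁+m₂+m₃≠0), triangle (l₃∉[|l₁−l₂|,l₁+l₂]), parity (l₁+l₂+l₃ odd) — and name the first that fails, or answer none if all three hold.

triangle

azimuthal sum: 0 + 1 − 1 = 0  ✓
2 ≤ 1 ≤ 4 (triangle on l)  ✗
L = 3 + 1 + 1 = 5 (odd)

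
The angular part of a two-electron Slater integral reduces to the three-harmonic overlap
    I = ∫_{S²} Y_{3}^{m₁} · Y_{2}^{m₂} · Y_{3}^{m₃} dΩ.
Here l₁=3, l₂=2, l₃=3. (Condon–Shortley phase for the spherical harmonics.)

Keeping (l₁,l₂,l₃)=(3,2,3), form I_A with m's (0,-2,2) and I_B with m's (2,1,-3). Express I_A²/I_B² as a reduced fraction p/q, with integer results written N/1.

Same 3,2,3: normalisation and zero-m 3j drop out of the ratio.
A: Δ: 2! 4! 2! / 9! → 1/3780; sum: t=0:+1/24 = 1/24; 3j²(3 2 3; 0 -2 2) = Δ·Π!·Σ² = 1/21  (sign -1)
B: Δ: 2! 4! 2! / 9! → 1/3780; sum: t=1:−1/48 = -1/48; 3j²(3 2 3; 2 1 -3) = Δ·Π!·Σ² = 5/84  (sign -1)
I_A²/I_B² = (1/21)/(5/84) = 4/5

4/5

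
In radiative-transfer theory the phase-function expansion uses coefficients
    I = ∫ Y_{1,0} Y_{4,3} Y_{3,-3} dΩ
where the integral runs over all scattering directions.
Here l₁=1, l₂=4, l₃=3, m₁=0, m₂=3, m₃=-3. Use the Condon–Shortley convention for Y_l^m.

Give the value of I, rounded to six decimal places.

Rules hold: Σm=0, L=8 even, 3≤3≤5.
N = 3·9·7 = 189
Δ = 2!·0!·6!/9! = 1/252
Racah Σ t=1..1: t=1:−1/36 = -1/36
⇒ 3j(1 4 3; 0 0 0)² = 4/63, sgn +1
Racah Σ t=1..1: t=1:−1/720 = -1/720
⇒ 3j(1 4 3; 0 3 -3)² = 1/36, sgn -1
4πI² = N·(3j₀)²·(3jₘ)² = 1/3
I = -1·√(0.333333/4π) = -0.16286750

-0.162868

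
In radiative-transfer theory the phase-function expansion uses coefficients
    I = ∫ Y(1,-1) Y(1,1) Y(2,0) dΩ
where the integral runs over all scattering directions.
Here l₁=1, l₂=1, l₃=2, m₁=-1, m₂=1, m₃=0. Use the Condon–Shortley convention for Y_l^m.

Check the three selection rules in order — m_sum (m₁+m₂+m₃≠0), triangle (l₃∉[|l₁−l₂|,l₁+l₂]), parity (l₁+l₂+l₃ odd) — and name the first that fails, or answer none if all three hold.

none

m₁+m₂+m₃ = -1 + 1 + 0 = 0  ✓
triangle: |1−1|=0 ≤ l₃=2 ≤ 1+1=2  ✓
parity: l₁+l₂+l₃ = 4 is even  ✓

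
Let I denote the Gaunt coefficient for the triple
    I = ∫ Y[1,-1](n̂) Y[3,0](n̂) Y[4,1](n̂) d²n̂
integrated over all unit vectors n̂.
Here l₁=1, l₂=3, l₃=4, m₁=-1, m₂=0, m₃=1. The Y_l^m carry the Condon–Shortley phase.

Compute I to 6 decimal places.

-0.194664

m-sum 0 ✓  L=8 even ✓  2≤4≤4 ✓
Π(2lᵢ+1) = 3×7×9 = 189
triangle coeff Δ(1,3,4) = 1/252
Σ_t [0,0]: t=0:+1/36 = 1/36
(3j)²=4/63 [(1 3 4; 0 0 0)], sign=+1
Σ_t [0,0]: t=0:+1/72 = 1/72
(3j)²=5/126 [(1 3 4; -1 0 1)], sign=-1
⇒ 4πI² = 10/21
I = (-1)√(10/21/(4π)) = -0.19466390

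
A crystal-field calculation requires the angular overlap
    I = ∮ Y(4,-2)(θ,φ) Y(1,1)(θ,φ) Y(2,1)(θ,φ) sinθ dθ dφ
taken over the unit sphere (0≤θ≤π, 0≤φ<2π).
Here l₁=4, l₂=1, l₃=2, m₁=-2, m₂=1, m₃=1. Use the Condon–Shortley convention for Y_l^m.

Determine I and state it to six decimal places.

0.000000

|4−1|≤2≤4+1 violated ⇒ I = 0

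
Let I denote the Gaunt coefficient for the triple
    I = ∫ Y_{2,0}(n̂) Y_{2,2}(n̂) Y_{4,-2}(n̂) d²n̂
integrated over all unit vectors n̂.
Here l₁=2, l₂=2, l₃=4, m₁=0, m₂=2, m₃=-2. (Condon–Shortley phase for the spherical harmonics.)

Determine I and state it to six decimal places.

Checks pass: Σm=0; 8 even; l₃=4∈[0,4].
(2·2+1)(2·2+1)(2·4+1) = 225
Δ: 0! 4! 4! / 9! → 1/630
sum: t=0:+1/16 = 1/16
3j²(2 2 4; 0 0 0) = Δ·Π!·Σ² = 2/35  (sign +1)
sum: t=0:+1/96 = 1/96
3j²(2 2 4; 0 2 -2) = Δ·Π!·Σ² = 1/42  (sign +1)
combine: 4πI² = 225·2/35·1/42 = 15/49
take √, sign +1: I = 0.15607835

0.156078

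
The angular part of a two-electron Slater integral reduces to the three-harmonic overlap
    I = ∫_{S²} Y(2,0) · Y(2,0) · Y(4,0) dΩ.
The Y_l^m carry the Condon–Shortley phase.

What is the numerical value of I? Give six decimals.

Rules hold: Σm=0, L=8 even, 0≤4≤4.
N = 5·5·9 = 225
Δ = 0!·4!·4!/9! = 1/630
Racah Σ t=0..0: t=0:+1/16 = 1/16
⇒ 3j(2 2 4; 0 0 0)² = 2/35, sgn +1
(m-triple is (0,0,0) — same symbol as above.)
4πI² = N·(3j₀)²·(3jₘ)² = 36/49
I = +1·√(0.734694/4π) = 0.24179554

0.241796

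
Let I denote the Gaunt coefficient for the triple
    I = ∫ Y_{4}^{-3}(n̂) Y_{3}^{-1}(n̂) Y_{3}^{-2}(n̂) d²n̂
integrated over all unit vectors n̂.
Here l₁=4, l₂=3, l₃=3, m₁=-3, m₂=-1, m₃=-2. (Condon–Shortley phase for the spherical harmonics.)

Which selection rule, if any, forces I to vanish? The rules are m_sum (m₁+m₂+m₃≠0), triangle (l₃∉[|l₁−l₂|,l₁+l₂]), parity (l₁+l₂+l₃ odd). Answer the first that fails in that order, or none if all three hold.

m₁+m₂+m₃ = -3 − 1 − 2 = -6  ✗
triangle: |4−3|=1 ≤ l₃=3 ≤ 4+3=7
parity: l₁+l₂+l₃ = 10 is even

m_sum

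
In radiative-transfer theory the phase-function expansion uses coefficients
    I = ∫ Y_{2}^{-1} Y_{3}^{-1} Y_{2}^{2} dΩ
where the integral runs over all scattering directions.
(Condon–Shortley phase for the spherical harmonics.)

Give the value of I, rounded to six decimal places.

0.000000

Σlᵢ=7 odd — θ-integrand is odd under cosθ→−cosθ; I=0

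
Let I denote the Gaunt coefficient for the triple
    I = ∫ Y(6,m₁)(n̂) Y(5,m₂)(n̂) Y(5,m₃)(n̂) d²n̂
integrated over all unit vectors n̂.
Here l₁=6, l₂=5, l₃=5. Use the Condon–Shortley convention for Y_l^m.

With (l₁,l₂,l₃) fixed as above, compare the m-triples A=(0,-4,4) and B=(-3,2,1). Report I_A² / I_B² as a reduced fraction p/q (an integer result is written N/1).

64/15

Same 6,5,5: normalisation and zero-m 3j drop out of the ratio.
A: Δ: 6! 6! 4! / 17! → 1/28588560; sum: t=0:+1/3110400 t=1:−1/345600 = -1/388800; 3j²(6 5 5; 0 -4 4) = Δ·Π!·Σ² = 192/12155  (sign +1)
B: Δ: 6! 6! 4! / 17! → 1/28588560; sum: t=3:−1/622080 t=4:+1/34560 t=5:−1/23040 t=6:+1/155520 = -1/103680; 3j²(6 5 5; -3 2 1) = Δ·Π!·Σ² = 9/2431  (sign -1)
I_A²/I_B² = (192/12155)/(9/2431) = 64/15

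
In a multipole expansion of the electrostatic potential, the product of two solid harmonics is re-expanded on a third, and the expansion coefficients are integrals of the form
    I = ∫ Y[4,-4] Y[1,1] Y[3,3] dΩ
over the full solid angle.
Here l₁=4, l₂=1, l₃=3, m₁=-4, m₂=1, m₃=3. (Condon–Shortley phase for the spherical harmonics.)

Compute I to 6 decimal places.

Rules hold: Σm=0, L=8 even, 3≤3≤5.
N = 9·3·7 = 189
Δ = 2!·6!·0!/9! = 1/252
Racah Σ t=1..1: t=1:−1/36 = -1/36
⇒ 3j(4 1 3; 0 0 0)² = 4/63, sgn +1
Racah Σ t=2..2: t=2:+1/1440 = 1/1440
⇒ 3j(4 1 3; -4 1 3)² = 1/9, sgn +1
4πI² = N·(3j₀)²·(3jₘ)² = 4/3
I = +1·√(1.33333/4π) = 0.32573501

0.325735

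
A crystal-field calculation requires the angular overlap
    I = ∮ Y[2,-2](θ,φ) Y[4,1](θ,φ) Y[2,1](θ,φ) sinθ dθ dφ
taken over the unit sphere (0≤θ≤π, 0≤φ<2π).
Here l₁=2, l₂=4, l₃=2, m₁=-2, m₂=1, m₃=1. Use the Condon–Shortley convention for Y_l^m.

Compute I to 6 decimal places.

-0.090112

m-sum 0 ✓  L=8 even ✓  2≤2≤6 ✓
Π(2lᵢ+1) = 5×9×5 = 225
triangle coeff Δ(2,4,2) = 1/630
Σ_t [2,2]: t=2:+1/16 = 1/16
(3j)²=2/35 [(2 4 2; 0 0 0)], sign=+1
Σ_t [4,4]: t=4:+1/144 = 1/144
(3j)²=1/126 [(2 4 2; -2 1 1)], sign=-1
⇒ 4πI² = 5/49
I = (-1)√(5/49/(4π)) = -0.09011188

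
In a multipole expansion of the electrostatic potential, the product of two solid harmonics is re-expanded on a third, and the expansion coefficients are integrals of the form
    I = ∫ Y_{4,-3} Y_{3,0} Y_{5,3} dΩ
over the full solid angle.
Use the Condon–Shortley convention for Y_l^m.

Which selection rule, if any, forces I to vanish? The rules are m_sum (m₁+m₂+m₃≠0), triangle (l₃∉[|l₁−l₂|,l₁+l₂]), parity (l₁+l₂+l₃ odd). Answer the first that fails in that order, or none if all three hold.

m₁+m₂+m₃ = -3 + 0 + 3 = 0  ✓
triangle: |4−3|=1 ≤ l₃=5 ≤ 4+3=7  ✓
parity: l₁+l₂+l₃ = 12 is even  ✓

none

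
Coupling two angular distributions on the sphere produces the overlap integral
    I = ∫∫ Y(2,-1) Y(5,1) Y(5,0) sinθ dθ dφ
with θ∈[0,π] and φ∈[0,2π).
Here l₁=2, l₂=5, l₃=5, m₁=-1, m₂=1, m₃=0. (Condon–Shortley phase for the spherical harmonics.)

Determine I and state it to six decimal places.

Rules hold: Σm=0, L=12 even, 3≤5≤7.
N = 5·11·11 = 605
Δ = 2!·2!·8!/13! = 1/38610
Racah Σ t=0..2: t=0:+1/2880 t=1:−1/576 t=2:+1/2880 = -1/960
⇒ 3j(2 5 5; 0 0 0)² = 10/429, sgn +1
Racah Σ t=1..2: t=1:−1/1440 t=2:+1/1152 = 1/5760
⇒ 3j(2 5 5; -1 1 0)² = 1/858, sgn -1
4πI² = N·(3j₀)²·(3jₘ)² = 25/1521
I = -1·√(0.0164366/4π) = -0.03616600

-0.036166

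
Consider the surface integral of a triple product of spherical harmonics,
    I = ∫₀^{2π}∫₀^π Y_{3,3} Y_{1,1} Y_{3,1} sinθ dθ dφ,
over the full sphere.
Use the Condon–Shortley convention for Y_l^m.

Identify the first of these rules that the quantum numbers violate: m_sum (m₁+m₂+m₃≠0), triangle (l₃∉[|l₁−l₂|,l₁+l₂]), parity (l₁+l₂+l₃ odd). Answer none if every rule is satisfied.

m_sum

m₁+m₂+m₃ = 3 + 1 + 1 = 5  ✗
triangle: |3−1|=2 ≤ l₃=3 ≤ 3+1=4
parity: l₁+l₂+l₃ = 7 is odd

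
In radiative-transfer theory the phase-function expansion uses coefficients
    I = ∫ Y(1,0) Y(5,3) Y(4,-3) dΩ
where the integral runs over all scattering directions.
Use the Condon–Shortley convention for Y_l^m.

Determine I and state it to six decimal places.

-0.196426

m-sum 0 ✓  L=10 even ✓  4≤4≤6 ✓
Π(2lᵢ+1) = 3×11×9 = 297
triangle coeff Δ(1,5,4) = 1/495
Σ_t [1,1]: t=1:−1/576 = -1/576
(3j)²=5/99 [(1 5 4; 0 0 0)], sign=-1
Σ_t [1,1]: t=1:−1/5040 = -1/5040
(3j)²=16/495 [(1 5 4; 0 3 -3)], sign=+1
⇒ 4πI² = 16/33
I = (-1)√(16/33/(4π)) = -0.19642560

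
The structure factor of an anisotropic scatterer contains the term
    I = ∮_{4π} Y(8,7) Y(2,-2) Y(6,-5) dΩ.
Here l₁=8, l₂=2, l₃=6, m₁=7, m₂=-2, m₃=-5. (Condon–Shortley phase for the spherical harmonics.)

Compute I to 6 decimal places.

-0.313531

Rules hold: Σm=0, L=16 even, 6≤6≤10.
N = 17·5·13 = 1105
Δ = 4!·12!·0!/17! = 1/30940
Racah Σ t=2..2: t=2:+1/2073600 = 1/2073600
⇒ 3j(8 2 6; 0 0 0)² = 28/1105, sgn +1
Racah Σ t=0..0: t=0:+1/958003200 = 1/958003200
⇒ 3j(8 2 6; 7 -2 -5)² = 3/68, sgn -1
4πI² = N·(3j₀)²·(3jₘ)² = 21/17
I = -1·√(1.23529/4π) = -0.31353083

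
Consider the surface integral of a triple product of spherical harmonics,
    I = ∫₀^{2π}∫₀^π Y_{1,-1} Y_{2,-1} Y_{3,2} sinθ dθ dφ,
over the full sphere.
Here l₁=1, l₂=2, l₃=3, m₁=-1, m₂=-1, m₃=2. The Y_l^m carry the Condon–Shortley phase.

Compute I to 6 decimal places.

Checks pass: Σm=0; 6 even; l₃=3∈[1,3].
(2·1+1)(2·2+1)(2·3+1) = 105
Δ: 0! 2! 4! / 7! → 1/105
sum: t=0:+1/4 = 1/4
3j²(1 2 3; 0 0 0) = Δ·Π!·Σ² = 3/35  (sign -1)
sum: t=0:+1/12 = 1/12
3j²(1 2 3; -1 -1 2) = Δ·Π!·Σ² = 2/21  (sign -1)
combine: 4πI² = 105·3/35·2/21 = 6/7
take √, sign +1: I = 0.26116903

0.261169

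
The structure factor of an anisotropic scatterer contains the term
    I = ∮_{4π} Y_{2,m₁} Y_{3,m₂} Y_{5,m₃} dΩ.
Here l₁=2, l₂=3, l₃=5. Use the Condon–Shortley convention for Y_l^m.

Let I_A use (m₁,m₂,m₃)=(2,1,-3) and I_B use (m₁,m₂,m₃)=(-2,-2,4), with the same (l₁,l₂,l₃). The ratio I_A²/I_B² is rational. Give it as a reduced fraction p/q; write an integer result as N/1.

5/9

Shared (l₁,l₂,l₃)=(2,3,5): N and (l;000)² cancel in I_A²/I_B².
A: Δ = 0!·4!·6!/11! = 1/2310; Racah Σ t=0..0: t=0:+1/1152 = 1/1152; ⇒ 3j(2 3 5; 2 1 -3)² = 1/33, sgn +1
B: Δ = 0!·4!·6!/11! = 1/2310; Racah Σ t=0..0: t=0:+1/2880 = 1/2880; ⇒ 3j(2 3 5; -2 -2 4)² = 3/55, sgn -1
I_A²/I_B² = (1/33)/(3/55) = 5/9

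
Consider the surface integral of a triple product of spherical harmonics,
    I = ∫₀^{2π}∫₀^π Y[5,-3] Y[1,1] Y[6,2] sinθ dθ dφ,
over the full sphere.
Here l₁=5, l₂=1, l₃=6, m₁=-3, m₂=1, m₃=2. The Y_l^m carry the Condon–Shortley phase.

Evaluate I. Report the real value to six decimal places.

Rules hold: Σm=0, L=12 even, 4≤6≤6.
N = 11·3·13 = 429
Δ = 0!·10!·2!/13! = 1/858
Racah Σ t=0..0: t=0:+1/14400 = 1/14400
⇒ 3j(5 1 6; 0 0 0)² = 6/143, sgn +1
Racah Σ t=0..0: t=0:+1/161280 = 1/161280
⇒ 3j(5 1 6; -3 1 2)² = 1/143, sgn +1
4πI² = N·(3j₀)²·(3jₘ)² = 18/143
I = +1·√(0.125874/4π) = 0.10008369

0.100084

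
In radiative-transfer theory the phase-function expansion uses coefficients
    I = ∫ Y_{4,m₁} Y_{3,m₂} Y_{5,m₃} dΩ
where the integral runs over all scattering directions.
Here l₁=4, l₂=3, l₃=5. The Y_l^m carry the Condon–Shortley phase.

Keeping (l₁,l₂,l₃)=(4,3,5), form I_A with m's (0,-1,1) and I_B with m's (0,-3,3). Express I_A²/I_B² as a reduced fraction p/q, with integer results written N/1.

l's match ⇒ only the (l;m) 3-j factors differ between A and B.
A: triangle coeff Δ(4,3,5) = 1/180180; Σ_t [0,2]: t=0:+1/384 t=1:−1/216 t=2:+1/2304 = -11/6912; (3j)²=11/1638 [(4 3 5; 0 -1 1)], sign=-1
B: triangle coeff Δ(4,3,5) = 1/180180; Σ_t [0,0]: t=0:+1/2304 = 1/2304; (3j)²=5/143 [(4 3 5; 0 -3 3)], sign=+1
I_A²/I_B² = (11/1638)/(5/143) = 121/630

121/630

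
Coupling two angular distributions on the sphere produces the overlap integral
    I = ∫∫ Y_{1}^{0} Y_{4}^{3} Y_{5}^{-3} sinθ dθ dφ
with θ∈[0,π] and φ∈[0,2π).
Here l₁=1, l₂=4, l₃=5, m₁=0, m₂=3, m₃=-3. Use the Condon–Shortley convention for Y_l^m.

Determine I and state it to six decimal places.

Rules hold: Σm=0, L=10 even, 3≤5≤5.
N = 3·9·11 = 297
Δ = 0!·2!·8!/11! = 1/495
Racah Σ t=0..0: t=0:+1/576 = 1/576
⇒ 3j(1 4 5; 0 0 0)² = 5/99, sgn -1
Racah Σ t=0..0: t=0:+1/5040 = 1/5040
⇒ 3j(1 4 5; 0 3 -3)² = 16/495, sgn +1
4πI² = N·(3j₀)²·(3jₘ)² = 16/33
I = -1·√(0.484848/4π) = -0.19642560

-0.196426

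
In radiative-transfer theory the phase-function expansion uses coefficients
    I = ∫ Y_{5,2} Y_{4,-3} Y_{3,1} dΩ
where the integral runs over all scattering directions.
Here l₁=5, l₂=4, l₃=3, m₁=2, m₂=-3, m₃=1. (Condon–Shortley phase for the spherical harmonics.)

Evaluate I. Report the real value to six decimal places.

m-sum 0 ✓  L=12 even ✓  1≤3≤9 ✓
Π(2lᵢ+1) = 11×9×7 = 693
triangle coeff Δ(5,4,3) = 1/180180
Σ_t [2,4]: t=2:+1/576 t=3:−1/144 t=4:+1/576 = -1/288
(3j)²=20/1001 [(5 4 3; 0 0 0)], sign=+1
Σ_t [0,1]: t=0:+1/4320 t=1:−1/960 = -7/8640
(3j)²=343/12870 [(5 4 3; 2 -3 1)], sign=-1
⇒ 4πI² = 686/1859
I = (-1)√(686/1859/(4π)) = -0.17136315

-0.171363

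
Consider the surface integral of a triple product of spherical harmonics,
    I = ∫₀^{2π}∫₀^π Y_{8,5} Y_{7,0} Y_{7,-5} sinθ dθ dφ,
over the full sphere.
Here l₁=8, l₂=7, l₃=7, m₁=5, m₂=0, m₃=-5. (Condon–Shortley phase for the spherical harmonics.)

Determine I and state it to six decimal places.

Rules hold: Σm=0, L=22 even, 1≤7≤15.
N = 17·15·15 = 3825
Δ = 8!·8!·6!/23! = 1/22086194130
Racah Σ t=1..7: t=1:−1/18289152000 t=2:+1/248832000 t=3:−1/24883200 t=4:+1/11943936 t=5:−1/24883200 t=6:+1/248832000 t=7:−1/18289152000 = 11/975421440
⇒ 3j(8 7 7; 0 0 0)² = 1750/289731, sgn -1
Racah Σ t=1..3: t=1:−1/5225472000 t=2:+1/870912000 t=3:−1/1393459200 = 1/4180377600
⇒ 3j(8 7 7; 5 0 -5)² = 35/14858, sgn +1
4πI² = N·(3j₀)²·(3jₘ)² = 2296875/42204149
I = -1·√(0.054423/4π) = -0.06580913

-0.065809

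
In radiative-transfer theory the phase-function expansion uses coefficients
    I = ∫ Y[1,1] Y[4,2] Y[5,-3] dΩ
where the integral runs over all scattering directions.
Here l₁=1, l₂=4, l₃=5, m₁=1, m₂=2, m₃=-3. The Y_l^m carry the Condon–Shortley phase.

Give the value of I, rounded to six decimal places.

Checks pass: Σm=0; 10 even; l₃=5∈[3,5].
(2·1+1)(2·4+1)(2·5+1) = 297
Δ: 0! 2! 8! / 11! → 1/495
sum: t=0:+1/576 = 1/576
3j²(1 4 5; 0 0 0) = Δ·Π!·Σ² = 5/99  (sign -1)
sum: t=0:+1/2880 = 1/2880
3j²(1 4 5; 1 2 -3) = Δ·Π!·Σ² = 28/495  (sign +1)
combine: 4πI² = 297·5/99·28/495 = 28/33
take √, sign -1: I = -0.25984664

-0.259847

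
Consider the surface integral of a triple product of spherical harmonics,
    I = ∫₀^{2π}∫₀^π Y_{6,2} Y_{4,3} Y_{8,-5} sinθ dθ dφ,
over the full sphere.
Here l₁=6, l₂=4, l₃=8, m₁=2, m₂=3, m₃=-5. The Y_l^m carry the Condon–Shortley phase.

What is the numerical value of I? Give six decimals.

Rules hold: Σm=0, L=18 even, 2≤8≤10.
N = 13·9·17 = 1989
Δ = 2!·10!·6!/19! = 1/23279256
Racah Σ t=0..2: t=0:+1/1658880 t=1:−1/518400 t=2:+1/1658880 = -1/1382400
⇒ 3j(6 4 8; 0 0 0)² = 504/46189, sgn -1
Racah Σ t=1..2: t=1:−1/21772800 t=2:+1/19353600 = 1/174182400
⇒ 3j(6 4 8; 2 3 -5)² = 1/3876, sgn -1
4πI² = N·(3j₀)²·(3jₘ)² = 378/67507
I = +1·√(0.00559942/4π) = 0.02110895

0.021109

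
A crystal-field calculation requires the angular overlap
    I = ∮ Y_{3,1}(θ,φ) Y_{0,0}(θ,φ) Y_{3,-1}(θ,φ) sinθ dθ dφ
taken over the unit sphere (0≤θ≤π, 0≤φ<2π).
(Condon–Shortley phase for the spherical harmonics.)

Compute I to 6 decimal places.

Checks pass: Σm=0; 6 even; l₃=3∈[3,3].
(2·3+1)(2·0+1)(2·3+1) = 49
Δ: 0! 6! 0! / 7! → 1/7
sum: t=0:+1/36 = 1/36
3j²(3 0 3; 0 0 0) = Δ·Π!·Σ² = 1/7  (sign -1)
sum: t=0:+1/48 = 1/48
3j²(3 0 3; 1 0 -1) = Δ·Π!·Σ² = 1/7  (sign +1)
combine: 4πI² = 49·1/7·1/7 = 1/1
take √, sign -1: I = -0.28209479

-0.282095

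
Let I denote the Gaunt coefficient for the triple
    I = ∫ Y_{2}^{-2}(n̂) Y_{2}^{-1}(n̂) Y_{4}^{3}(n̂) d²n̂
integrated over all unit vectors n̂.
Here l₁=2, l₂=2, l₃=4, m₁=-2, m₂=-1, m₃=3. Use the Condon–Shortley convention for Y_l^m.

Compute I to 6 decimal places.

-0.238414

Checks pass: Σm=0; 8 even; l₃=4∈[0,4].
(2·2+1)(2·2+1)(2·4+1) = 225
Δ: 0! 4! 4! / 9! → 1/630
sum: t=0:+1/16 = 1/16
3j²(2 2 4; 0 0 0) = Δ·Π!·Σ² = 2/35  (sign +1)
sum: t=0:+1/144 = 1/144
3j²(2 2 4; -2 -1 3) = Δ·Π!·Σ² = 1/18  (sign -1)
combine: 4πI² = 225·2/35·1/18 = 5/7
take √, sign -1: I = -0.23841361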